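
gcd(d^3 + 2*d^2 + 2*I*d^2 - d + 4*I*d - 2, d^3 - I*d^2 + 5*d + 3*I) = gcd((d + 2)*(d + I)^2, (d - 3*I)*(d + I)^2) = d^2 + 2*I*d - 1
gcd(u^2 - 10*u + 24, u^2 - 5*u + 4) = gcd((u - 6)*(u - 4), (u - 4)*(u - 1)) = u - 4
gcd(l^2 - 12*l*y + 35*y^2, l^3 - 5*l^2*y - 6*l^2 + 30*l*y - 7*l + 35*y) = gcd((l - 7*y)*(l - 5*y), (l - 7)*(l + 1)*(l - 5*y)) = -l + 5*y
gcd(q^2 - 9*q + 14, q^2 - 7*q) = q - 7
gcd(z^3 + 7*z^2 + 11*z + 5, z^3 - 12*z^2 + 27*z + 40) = z + 1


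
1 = 1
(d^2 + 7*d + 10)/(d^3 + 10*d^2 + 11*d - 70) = (d + 2)/(d^2 + 5*d - 14)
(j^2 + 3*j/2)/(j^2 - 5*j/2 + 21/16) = 8*j*(2*j + 3)/(16*j^2 - 40*j + 21)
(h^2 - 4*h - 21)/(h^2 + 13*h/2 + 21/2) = 2*(h - 7)/(2*h + 7)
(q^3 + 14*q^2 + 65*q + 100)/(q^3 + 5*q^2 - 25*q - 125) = (q + 4)/(q - 5)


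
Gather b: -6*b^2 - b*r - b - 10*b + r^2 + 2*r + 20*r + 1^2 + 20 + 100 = -6*b^2 + b*(-r - 11) + r^2 + 22*r + 121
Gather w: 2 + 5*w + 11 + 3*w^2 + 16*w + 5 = 3*w^2 + 21*w + 18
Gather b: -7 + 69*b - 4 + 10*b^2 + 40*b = 10*b^2 + 109*b - 11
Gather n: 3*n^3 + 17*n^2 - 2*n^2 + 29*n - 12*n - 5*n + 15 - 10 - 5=3*n^3 + 15*n^2 + 12*n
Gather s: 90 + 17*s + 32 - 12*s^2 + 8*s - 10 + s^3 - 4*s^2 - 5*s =s^3 - 16*s^2 + 20*s + 112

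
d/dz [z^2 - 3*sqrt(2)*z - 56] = 2*z - 3*sqrt(2)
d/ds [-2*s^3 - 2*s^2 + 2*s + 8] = -6*s^2 - 4*s + 2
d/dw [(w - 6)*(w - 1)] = 2*w - 7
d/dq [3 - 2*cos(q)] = 2*sin(q)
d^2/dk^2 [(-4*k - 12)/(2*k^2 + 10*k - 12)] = 4*(-(k + 3)*(2*k + 5)^2 + (3*k + 8)*(k^2 + 5*k - 6))/(k^2 + 5*k - 6)^3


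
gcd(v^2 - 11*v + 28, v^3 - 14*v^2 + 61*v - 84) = v^2 - 11*v + 28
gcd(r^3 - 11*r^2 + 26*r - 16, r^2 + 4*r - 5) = r - 1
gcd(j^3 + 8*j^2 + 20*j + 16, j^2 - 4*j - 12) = j + 2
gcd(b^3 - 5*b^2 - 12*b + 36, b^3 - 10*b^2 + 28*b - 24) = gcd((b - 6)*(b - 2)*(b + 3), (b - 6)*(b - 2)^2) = b^2 - 8*b + 12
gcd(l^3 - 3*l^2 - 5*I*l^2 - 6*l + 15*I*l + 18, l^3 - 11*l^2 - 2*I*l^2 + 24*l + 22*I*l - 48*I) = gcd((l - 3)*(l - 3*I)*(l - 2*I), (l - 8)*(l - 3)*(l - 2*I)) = l^2 + l*(-3 - 2*I) + 6*I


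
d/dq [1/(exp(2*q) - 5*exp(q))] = (5 - 2*exp(q))*exp(-q)/(exp(q) - 5)^2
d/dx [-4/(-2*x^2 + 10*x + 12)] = 2*(5 - 2*x)/(-x^2 + 5*x + 6)^2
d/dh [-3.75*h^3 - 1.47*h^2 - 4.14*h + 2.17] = -11.25*h^2 - 2.94*h - 4.14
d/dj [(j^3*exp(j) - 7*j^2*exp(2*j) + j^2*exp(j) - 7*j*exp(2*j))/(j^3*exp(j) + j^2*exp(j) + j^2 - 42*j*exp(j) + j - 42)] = (-j*(j^2 - 7*j*exp(j) + j - 7*exp(j))*(j^3*exp(j) + 4*j^2*exp(j) - 40*j*exp(j) + 2*j - 42*exp(j) + 1) + (j^3 - 14*j^2*exp(j) + 4*j^2 - 28*j*exp(j) + 2*j - 7*exp(j))*(j^3*exp(j) + j^2*exp(j) + j^2 - 42*j*exp(j) + j - 42))*exp(j)/(j^3*exp(j) + j^2*exp(j) + j^2 - 42*j*exp(j) + j - 42)^2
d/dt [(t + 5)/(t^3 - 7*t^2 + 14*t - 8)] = (t^3 - 7*t^2 + 14*t - (t + 5)*(3*t^2 - 14*t + 14) - 8)/(t^3 - 7*t^2 + 14*t - 8)^2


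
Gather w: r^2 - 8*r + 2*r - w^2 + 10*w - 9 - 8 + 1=r^2 - 6*r - w^2 + 10*w - 16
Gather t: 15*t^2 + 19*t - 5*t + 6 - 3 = 15*t^2 + 14*t + 3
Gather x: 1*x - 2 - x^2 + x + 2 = -x^2 + 2*x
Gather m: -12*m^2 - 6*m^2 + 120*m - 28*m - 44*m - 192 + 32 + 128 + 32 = -18*m^2 + 48*m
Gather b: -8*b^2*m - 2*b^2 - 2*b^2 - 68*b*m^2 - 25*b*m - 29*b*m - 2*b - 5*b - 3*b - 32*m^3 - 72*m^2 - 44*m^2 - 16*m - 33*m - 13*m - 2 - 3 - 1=b^2*(-8*m - 4) + b*(-68*m^2 - 54*m - 10) - 32*m^3 - 116*m^2 - 62*m - 6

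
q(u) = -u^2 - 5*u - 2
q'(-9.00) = 13.00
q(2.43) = -20.05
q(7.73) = -100.40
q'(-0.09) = -4.82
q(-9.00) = -38.00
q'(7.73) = -20.46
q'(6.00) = -17.00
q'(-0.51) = -3.98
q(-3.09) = 3.90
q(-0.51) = 0.29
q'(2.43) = -9.86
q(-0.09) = -1.56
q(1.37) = -10.73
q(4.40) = -43.36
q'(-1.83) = -1.34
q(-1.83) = 3.80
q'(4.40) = -13.80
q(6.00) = -68.00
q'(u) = -2*u - 5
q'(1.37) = -7.74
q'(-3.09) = 1.18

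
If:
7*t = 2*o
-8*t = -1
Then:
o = 7/16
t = 1/8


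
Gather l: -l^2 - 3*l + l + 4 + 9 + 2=-l^2 - 2*l + 15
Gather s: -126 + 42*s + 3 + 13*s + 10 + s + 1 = 56*s - 112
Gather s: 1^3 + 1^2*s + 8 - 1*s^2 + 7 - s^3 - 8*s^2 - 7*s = -s^3 - 9*s^2 - 6*s + 16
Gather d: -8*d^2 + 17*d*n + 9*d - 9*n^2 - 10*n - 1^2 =-8*d^2 + d*(17*n + 9) - 9*n^2 - 10*n - 1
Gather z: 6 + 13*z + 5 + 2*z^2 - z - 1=2*z^2 + 12*z + 10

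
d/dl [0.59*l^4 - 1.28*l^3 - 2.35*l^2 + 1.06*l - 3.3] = 2.36*l^3 - 3.84*l^2 - 4.7*l + 1.06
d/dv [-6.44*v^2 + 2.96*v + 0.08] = 2.96 - 12.88*v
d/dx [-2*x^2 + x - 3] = 1 - 4*x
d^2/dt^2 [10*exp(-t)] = 10*exp(-t)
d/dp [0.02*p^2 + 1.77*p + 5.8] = 0.04*p + 1.77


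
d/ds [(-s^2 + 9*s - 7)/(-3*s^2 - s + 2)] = (28*s^2 - 46*s + 11)/(9*s^4 + 6*s^3 - 11*s^2 - 4*s + 4)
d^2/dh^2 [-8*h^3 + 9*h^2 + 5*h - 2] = 18 - 48*h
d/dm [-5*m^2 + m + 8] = 1 - 10*m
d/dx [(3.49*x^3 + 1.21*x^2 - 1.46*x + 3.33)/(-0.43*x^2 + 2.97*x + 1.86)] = (-1.5007*x^4 + 20.7306*x^3 + 22.4401*x^2 + 7.365*x - 12.6057)/(0.1849*x^4 - 2.5542*x^3 + 7.2213*x^2 + 11.0484*x + 3.4596)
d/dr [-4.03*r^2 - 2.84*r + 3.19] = -8.06*r - 2.84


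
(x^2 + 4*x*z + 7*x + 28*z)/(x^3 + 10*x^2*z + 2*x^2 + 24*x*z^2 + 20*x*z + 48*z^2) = (x + 7)/(x^2 + 6*x*z + 2*x + 12*z)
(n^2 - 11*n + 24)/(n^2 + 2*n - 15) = (n - 8)/(n + 5)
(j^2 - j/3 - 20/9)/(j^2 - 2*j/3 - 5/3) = (j + 4/3)/(j + 1)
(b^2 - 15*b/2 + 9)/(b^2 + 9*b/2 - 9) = (b - 6)/(b + 6)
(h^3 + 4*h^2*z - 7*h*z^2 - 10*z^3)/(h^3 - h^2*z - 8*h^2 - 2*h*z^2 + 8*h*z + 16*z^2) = (h + 5*z)/(h - 8)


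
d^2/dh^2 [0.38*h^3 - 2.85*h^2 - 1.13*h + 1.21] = 2.28*h - 5.7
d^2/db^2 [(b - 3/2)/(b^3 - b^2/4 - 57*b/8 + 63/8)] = 8*(48*b^2 + 60*b + 109)/(64*b^6 + 240*b^5 - 708*b^4 - 2395*b^3 + 3717*b^2 + 6615*b - 9261)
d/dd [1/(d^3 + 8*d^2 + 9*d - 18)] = (-3*d^2 - 16*d - 9)/(d^3 + 8*d^2 + 9*d - 18)^2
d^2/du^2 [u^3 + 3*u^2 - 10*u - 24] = 6*u + 6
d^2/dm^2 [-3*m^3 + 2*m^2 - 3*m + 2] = 4 - 18*m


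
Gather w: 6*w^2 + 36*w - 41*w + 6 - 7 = 6*w^2 - 5*w - 1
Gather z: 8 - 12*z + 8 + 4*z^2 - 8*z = 4*z^2 - 20*z + 16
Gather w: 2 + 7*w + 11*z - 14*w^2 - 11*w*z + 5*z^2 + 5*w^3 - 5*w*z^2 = 5*w^3 - 14*w^2 + w*(-5*z^2 - 11*z + 7) + 5*z^2 + 11*z + 2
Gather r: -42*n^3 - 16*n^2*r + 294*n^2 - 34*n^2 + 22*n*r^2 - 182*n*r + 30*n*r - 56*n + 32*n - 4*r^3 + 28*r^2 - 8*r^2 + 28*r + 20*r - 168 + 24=-42*n^3 + 260*n^2 - 24*n - 4*r^3 + r^2*(22*n + 20) + r*(-16*n^2 - 152*n + 48) - 144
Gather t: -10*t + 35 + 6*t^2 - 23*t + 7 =6*t^2 - 33*t + 42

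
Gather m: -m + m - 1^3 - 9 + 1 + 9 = 0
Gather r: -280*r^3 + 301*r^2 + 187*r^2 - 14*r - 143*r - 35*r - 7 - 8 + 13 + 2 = -280*r^3 + 488*r^2 - 192*r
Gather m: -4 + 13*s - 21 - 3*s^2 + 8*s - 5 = -3*s^2 + 21*s - 30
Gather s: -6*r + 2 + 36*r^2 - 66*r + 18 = 36*r^2 - 72*r + 20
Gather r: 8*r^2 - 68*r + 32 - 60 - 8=8*r^2 - 68*r - 36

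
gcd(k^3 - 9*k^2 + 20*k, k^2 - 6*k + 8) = k - 4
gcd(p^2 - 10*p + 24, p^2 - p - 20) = 1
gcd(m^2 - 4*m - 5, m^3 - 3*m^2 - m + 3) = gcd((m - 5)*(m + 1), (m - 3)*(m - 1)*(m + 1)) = m + 1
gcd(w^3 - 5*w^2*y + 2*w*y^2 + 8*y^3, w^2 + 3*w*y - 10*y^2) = -w + 2*y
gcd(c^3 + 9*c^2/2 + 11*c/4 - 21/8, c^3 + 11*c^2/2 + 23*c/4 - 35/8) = c^2 + 3*c - 7/4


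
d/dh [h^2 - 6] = 2*h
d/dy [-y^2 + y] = 1 - 2*y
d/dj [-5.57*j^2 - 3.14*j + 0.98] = -11.14*j - 3.14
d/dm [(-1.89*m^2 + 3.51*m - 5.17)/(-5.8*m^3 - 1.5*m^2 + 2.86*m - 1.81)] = (-10.962*m^4 + 40.716*m^3 - 90.0984*m^2 - 8.6682*m + 8.4331)/(33.64*m^6 + 17.4*m^5 - 30.926*m^4 + 12.416*m^3 + 13.6096*m^2 - 10.3532*m + 3.2761)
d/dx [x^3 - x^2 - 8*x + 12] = 3*x^2 - 2*x - 8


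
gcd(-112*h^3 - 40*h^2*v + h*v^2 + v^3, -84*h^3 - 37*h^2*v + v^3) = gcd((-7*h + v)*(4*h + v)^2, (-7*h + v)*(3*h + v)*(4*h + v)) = -28*h^2 - 3*h*v + v^2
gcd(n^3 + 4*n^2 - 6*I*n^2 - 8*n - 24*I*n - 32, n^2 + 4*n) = n + 4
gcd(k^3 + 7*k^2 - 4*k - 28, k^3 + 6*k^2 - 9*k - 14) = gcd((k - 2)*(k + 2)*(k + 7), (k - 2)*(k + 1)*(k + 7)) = k^2 + 5*k - 14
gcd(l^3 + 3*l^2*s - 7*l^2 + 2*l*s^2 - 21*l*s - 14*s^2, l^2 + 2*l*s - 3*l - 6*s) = l + 2*s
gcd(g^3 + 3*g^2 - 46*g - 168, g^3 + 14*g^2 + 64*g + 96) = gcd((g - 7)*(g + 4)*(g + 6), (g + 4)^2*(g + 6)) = g^2 + 10*g + 24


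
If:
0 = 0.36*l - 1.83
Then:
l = 5.08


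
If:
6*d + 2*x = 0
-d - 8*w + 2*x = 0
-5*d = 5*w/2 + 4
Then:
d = -64/45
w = 56/45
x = 64/15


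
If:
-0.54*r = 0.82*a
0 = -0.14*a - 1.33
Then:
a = -9.50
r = 14.43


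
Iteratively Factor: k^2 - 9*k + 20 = (k - 5)*(k - 4)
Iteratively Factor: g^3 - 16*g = (g + 4)*(g^2 - 4*g) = g*(g + 4)*(g - 4)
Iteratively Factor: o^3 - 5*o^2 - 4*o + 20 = (o + 2)*(o^2 - 7*o + 10) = (o - 2)*(o + 2)*(o - 5)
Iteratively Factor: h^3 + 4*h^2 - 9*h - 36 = (h - 3)*(h^2 + 7*h + 12) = (h - 3)*(h + 3)*(h + 4)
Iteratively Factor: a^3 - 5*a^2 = (a)*(a^2 - 5*a) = a*(a - 5)*(a)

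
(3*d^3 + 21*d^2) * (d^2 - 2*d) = 3*d^5 + 15*d^4 - 42*d^3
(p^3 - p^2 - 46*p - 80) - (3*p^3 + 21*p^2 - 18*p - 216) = -2*p^3 - 22*p^2 - 28*p + 136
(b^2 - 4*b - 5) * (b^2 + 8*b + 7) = b^4 + 4*b^3 - 30*b^2 - 68*b - 35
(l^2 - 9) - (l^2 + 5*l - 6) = -5*l - 3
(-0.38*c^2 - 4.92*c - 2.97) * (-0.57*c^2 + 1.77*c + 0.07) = 0.2166*c^4 + 2.1318*c^3 - 7.0421*c^2 - 5.6013*c - 0.2079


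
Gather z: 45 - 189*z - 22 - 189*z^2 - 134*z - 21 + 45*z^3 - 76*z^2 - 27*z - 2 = 45*z^3 - 265*z^2 - 350*z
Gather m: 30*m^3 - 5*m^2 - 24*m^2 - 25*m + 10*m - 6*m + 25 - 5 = 30*m^3 - 29*m^2 - 21*m + 20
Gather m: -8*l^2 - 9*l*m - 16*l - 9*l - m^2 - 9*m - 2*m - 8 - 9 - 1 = -8*l^2 - 25*l - m^2 + m*(-9*l - 11) - 18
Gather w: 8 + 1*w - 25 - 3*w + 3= -2*w - 14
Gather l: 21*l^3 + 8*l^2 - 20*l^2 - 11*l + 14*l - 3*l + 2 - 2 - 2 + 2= 21*l^3 - 12*l^2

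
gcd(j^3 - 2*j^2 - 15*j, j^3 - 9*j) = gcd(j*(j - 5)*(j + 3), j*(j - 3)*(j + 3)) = j^2 + 3*j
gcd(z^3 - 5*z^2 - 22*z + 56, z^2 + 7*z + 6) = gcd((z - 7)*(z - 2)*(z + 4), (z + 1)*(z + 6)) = 1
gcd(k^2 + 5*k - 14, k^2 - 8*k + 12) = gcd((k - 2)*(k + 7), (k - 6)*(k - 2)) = k - 2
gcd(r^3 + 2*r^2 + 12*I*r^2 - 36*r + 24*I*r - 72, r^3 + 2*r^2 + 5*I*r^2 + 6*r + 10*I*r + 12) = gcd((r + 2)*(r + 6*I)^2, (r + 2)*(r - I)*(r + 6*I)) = r^2 + r*(2 + 6*I) + 12*I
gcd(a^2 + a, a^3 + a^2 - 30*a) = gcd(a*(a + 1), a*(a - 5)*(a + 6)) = a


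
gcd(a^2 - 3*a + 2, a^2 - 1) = a - 1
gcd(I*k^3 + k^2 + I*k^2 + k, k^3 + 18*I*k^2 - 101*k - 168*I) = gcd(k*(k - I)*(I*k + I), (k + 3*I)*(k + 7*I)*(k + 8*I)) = 1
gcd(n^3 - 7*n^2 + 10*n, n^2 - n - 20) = n - 5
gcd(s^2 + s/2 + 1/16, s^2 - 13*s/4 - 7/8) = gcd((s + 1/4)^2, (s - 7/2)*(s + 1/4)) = s + 1/4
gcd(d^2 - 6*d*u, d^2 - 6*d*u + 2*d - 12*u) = -d + 6*u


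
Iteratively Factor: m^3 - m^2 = (m - 1)*(m^2) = m*(m - 1)*(m)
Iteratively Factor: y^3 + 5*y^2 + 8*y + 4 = (y + 2)*(y^2 + 3*y + 2) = (y + 2)^2*(y + 1)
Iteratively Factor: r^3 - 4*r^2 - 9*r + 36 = (r - 4)*(r^2 - 9) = (r - 4)*(r + 3)*(r - 3)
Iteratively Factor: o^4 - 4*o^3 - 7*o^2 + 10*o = (o - 5)*(o^3 + o^2 - 2*o) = (o - 5)*(o + 2)*(o^2 - o) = o*(o - 5)*(o + 2)*(o - 1)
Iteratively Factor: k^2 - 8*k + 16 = (k - 4)*(k - 4)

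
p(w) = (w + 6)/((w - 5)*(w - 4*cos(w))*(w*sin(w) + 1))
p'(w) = (w + 6)*(-w*cos(w) - sin(w))/((w - 5)*(w - 4*cos(w))*(w*sin(w) + 1)^2) + (w + 6)*(-4*sin(w) - 1)/((w - 5)*(w - 4*cos(w))^2*(w*sin(w) + 1)) + 1/((w - 5)*(w - 4*cos(w))*(w*sin(w) + 1)) - (w + 6)/((w - 5)^2*(w - 4*cos(w))*(w*sin(w) + 1)) = (-(w - 5)*(w + 6)*(w - 4*cos(w))*(w*cos(w) + sin(w)) - (w - 5)*(w + 6)*(w*sin(w) + 1)*(4*sin(w) + 1) + (w - 5)*(w - 4*cos(w))*(w*sin(w) + 1) - (w + 6)*(w - 4*cos(w))*(w*sin(w) + 1))/((w - 5)^2*(w - 4*cos(w))^2*(w*sin(w) + 1)^2)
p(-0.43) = 0.21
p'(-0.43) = 0.19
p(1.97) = -0.27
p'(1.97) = 0.25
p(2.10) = -0.24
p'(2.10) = 0.13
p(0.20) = 0.33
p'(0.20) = 0.16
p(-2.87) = -0.23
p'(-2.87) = 0.20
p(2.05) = -0.25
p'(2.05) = 0.17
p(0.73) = 0.47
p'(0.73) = 0.56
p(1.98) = -0.26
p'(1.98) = 0.24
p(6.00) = -8.21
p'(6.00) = -59.48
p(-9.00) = -0.00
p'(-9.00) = 0.02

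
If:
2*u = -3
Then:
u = -3/2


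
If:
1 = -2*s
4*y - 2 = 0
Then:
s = -1/2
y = 1/2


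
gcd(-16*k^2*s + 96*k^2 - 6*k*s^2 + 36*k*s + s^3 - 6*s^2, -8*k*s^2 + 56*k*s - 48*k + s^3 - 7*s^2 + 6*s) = -8*k*s + 48*k + s^2 - 6*s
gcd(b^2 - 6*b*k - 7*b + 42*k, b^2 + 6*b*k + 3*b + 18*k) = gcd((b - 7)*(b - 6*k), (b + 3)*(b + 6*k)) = 1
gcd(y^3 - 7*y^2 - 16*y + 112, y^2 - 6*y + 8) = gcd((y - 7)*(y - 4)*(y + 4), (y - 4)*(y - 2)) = y - 4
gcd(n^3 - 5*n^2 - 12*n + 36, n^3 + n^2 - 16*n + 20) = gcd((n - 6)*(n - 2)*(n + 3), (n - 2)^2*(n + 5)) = n - 2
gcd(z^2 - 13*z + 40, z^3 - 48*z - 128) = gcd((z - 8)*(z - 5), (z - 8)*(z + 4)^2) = z - 8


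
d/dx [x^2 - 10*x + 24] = 2*x - 10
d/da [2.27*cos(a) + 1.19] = -2.27*sin(a)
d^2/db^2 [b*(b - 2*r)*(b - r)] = 6*b - 6*r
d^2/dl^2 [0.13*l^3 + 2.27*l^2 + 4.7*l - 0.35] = 0.78*l + 4.54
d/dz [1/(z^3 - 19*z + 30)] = (19 - 3*z^2)/(z^3 - 19*z + 30)^2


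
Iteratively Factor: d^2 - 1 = (d - 1)*(d + 1)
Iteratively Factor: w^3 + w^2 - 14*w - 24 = (w + 3)*(w^2 - 2*w - 8) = (w - 4)*(w + 3)*(w + 2)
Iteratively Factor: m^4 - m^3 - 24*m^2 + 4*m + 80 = (m + 2)*(m^3 - 3*m^2 - 18*m + 40) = (m + 2)*(m + 4)*(m^2 - 7*m + 10) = (m - 2)*(m + 2)*(m + 4)*(m - 5)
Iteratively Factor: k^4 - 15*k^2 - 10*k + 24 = (k - 1)*(k^3 + k^2 - 14*k - 24) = (k - 4)*(k - 1)*(k^2 + 5*k + 6) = (k - 4)*(k - 1)*(k + 2)*(k + 3)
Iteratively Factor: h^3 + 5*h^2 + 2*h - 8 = (h + 2)*(h^2 + 3*h - 4) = (h + 2)*(h + 4)*(h - 1)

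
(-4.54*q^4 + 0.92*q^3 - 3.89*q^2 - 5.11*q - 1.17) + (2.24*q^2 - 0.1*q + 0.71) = -4.54*q^4 + 0.92*q^3 - 1.65*q^2 - 5.21*q - 0.46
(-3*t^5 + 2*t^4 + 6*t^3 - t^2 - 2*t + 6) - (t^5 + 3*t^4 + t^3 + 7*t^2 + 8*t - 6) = -4*t^5 - t^4 + 5*t^3 - 8*t^2 - 10*t + 12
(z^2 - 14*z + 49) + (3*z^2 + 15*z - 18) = 4*z^2 + z + 31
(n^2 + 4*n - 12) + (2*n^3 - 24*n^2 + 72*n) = 2*n^3 - 23*n^2 + 76*n - 12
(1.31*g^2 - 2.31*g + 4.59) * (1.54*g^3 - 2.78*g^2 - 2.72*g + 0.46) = 2.0174*g^5 - 7.1992*g^4 + 9.9272*g^3 - 5.8744*g^2 - 13.5474*g + 2.1114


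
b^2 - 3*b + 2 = (b - 2)*(b - 1)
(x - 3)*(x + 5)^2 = x^3 + 7*x^2 - 5*x - 75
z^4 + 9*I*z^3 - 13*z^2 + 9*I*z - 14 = (z - I)*(z + I)*(z + 2*I)*(z + 7*I)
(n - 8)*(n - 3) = n^2 - 11*n + 24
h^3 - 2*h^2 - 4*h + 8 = (h - 2)^2*(h + 2)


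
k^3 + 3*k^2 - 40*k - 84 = (k - 6)*(k + 2)*(k + 7)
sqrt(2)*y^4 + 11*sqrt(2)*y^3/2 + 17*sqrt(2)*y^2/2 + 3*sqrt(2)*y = y*(y + 2)*(y + 3)*(sqrt(2)*y + sqrt(2)/2)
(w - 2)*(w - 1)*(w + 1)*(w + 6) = w^4 + 4*w^3 - 13*w^2 - 4*w + 12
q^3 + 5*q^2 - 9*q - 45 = (q - 3)*(q + 3)*(q + 5)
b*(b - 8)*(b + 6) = b^3 - 2*b^2 - 48*b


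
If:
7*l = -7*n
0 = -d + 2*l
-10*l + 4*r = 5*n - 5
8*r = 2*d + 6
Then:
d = 16/3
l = 8/3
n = -8/3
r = 25/12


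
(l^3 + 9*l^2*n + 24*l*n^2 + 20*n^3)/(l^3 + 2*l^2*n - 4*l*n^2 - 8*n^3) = (l + 5*n)/(l - 2*n)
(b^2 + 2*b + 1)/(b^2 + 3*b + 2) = (b + 1)/(b + 2)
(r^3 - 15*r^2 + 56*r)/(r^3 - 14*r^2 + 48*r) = (r - 7)/(r - 6)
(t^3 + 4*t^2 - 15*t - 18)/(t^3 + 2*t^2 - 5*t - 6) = (t^2 + 3*t - 18)/(t^2 + t - 6)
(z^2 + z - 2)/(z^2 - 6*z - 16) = (z - 1)/(z - 8)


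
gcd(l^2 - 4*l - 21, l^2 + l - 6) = l + 3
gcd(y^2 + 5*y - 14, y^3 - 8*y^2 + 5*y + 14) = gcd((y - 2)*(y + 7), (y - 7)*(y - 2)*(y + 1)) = y - 2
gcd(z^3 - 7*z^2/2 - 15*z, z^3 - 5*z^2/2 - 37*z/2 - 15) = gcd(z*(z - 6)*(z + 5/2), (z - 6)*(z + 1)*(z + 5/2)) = z^2 - 7*z/2 - 15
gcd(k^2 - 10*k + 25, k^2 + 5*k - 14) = 1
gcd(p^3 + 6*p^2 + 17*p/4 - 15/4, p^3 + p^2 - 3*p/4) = p^2 + p - 3/4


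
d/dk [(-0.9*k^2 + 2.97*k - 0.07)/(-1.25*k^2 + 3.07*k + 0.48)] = (0.9495*k^2 - 1.039*k + 1.6405)/(1.5625*k^4 - 7.675*k^3 + 8.2249*k^2 + 2.9472*k + 0.2304)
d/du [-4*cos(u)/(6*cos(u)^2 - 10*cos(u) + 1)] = 4*(1 - 6*cos(u)^2)*sin(u)/(6*sin(u)^2 + 10*cos(u) - 7)^2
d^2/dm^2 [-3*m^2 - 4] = -6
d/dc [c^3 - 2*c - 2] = 3*c^2 - 2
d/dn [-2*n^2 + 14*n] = 14 - 4*n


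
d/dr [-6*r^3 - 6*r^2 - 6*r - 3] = -18*r^2 - 12*r - 6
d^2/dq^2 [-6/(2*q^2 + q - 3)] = 12*(4*q^2 + 2*q - (4*q + 1)^2 - 6)/(2*q^2 + q - 3)^3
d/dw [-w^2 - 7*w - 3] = -2*w - 7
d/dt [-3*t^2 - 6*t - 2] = -6*t - 6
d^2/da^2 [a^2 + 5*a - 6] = 2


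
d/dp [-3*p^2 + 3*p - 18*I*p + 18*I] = -6*p + 3 - 18*I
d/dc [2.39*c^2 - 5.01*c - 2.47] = 4.78*c - 5.01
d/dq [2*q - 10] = 2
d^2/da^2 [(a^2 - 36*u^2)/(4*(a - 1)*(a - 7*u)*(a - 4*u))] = (-2*a*(a - 1)^2*(a - 7*u)^2*(a - 4*u) - 2*a*(a - 1)^2*(a - 7*u)*(a - 4*u)^2 - 2*a*(a - 1)*(a - 7*u)^2*(a - 4*u)^2 + (a - 1)^2*(a - 7*u)^2*(a - 4*u)^2 + (a - 1)^2*(a - 7*u)^2*(a^2 - 36*u^2) + (a - 1)^2*(a - 7*u)*(a - 4*u)*(a^2 - 36*u^2) + (a - 1)^2*(a - 4*u)^2*(a^2 - 36*u^2) + (a - 1)*(a - 7*u)^2*(a - 4*u)*(a^2 - 36*u^2) + (a - 1)*(a - 7*u)*(a - 4*u)^2*(a^2 - 36*u^2) + (a - 7*u)^2*(a - 4*u)^2*(a^2 - 36*u^2))/(2*(a - 1)^3*(a - 7*u)^3*(a - 4*u)^3)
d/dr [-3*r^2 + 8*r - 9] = 8 - 6*r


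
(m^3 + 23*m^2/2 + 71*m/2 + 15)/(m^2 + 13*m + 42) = (2*m^2 + 11*m + 5)/(2*(m + 7))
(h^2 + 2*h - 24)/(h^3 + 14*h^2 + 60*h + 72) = (h - 4)/(h^2 + 8*h + 12)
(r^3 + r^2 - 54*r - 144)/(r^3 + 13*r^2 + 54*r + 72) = (r - 8)/(r + 4)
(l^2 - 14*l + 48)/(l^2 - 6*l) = (l - 8)/l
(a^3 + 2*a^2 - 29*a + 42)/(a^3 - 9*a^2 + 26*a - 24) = (a + 7)/(a - 4)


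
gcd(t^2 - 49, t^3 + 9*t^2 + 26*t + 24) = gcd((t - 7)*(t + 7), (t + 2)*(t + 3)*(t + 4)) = 1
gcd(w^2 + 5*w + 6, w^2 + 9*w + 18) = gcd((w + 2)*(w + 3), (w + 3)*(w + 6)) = w + 3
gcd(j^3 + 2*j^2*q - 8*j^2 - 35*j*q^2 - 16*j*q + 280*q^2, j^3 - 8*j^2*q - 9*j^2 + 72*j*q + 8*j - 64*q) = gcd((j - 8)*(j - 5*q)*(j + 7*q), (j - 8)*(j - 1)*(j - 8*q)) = j - 8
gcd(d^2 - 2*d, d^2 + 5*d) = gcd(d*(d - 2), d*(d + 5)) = d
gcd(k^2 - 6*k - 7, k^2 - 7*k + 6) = 1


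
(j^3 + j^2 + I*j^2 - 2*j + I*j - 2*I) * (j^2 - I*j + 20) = j^5 + j^4 + 19*j^3 + 21*j^2 + 20*I*j^2 - 42*j + 20*I*j - 40*I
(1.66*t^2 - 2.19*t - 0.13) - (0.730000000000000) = 1.66*t^2 - 2.19*t - 0.86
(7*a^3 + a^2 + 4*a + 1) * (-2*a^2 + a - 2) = -14*a^5 + 5*a^4 - 21*a^3 - 7*a - 2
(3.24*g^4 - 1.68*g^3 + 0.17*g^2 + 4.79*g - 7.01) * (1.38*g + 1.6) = 4.4712*g^5 + 2.8656*g^4 - 2.4534*g^3 + 6.8822*g^2 - 2.0098*g - 11.216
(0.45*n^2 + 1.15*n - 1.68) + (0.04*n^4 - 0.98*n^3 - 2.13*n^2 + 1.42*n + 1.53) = 0.04*n^4 - 0.98*n^3 - 1.68*n^2 + 2.57*n - 0.15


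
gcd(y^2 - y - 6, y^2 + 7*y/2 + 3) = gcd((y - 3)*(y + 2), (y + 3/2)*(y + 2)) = y + 2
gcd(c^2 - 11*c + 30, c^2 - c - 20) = c - 5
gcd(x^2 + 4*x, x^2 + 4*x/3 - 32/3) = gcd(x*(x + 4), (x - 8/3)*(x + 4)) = x + 4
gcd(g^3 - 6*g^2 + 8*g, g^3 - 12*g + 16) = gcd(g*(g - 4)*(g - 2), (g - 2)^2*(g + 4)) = g - 2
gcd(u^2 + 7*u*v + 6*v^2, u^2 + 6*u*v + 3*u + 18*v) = u + 6*v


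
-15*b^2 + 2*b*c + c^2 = (-3*b + c)*(5*b + c)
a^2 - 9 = (a - 3)*(a + 3)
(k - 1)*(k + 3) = k^2 + 2*k - 3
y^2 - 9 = (y - 3)*(y + 3)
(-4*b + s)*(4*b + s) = -16*b^2 + s^2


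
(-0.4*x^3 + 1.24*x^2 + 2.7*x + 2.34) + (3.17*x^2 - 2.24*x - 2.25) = -0.4*x^3 + 4.41*x^2 + 0.46*x + 0.0899999999999999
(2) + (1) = 3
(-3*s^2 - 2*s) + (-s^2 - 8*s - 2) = -4*s^2 - 10*s - 2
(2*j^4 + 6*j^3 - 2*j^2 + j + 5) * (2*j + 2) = 4*j^5 + 16*j^4 + 8*j^3 - 2*j^2 + 12*j + 10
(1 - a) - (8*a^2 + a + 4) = -8*a^2 - 2*a - 3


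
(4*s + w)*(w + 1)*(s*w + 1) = 4*s^2*w^2 + 4*s^2*w + s*w^3 + s*w^2 + 4*s*w + 4*s + w^2 + w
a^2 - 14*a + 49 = (a - 7)^2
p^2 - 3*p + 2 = (p - 2)*(p - 1)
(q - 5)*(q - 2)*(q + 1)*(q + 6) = q^4 - 33*q^2 + 28*q + 60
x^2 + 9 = (x - 3*I)*(x + 3*I)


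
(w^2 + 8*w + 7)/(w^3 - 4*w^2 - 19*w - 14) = (w + 7)/(w^2 - 5*w - 14)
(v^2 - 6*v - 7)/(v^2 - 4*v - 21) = (v + 1)/(v + 3)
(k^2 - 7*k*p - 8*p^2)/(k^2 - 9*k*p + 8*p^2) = (-k - p)/(-k + p)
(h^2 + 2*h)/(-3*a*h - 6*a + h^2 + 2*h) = -h/(3*a - h)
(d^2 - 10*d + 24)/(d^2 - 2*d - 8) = (d - 6)/(d + 2)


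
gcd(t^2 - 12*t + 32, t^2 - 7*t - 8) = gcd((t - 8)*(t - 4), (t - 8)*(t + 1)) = t - 8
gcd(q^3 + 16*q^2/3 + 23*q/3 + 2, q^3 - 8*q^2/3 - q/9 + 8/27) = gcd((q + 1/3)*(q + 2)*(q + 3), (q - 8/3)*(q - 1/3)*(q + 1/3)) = q + 1/3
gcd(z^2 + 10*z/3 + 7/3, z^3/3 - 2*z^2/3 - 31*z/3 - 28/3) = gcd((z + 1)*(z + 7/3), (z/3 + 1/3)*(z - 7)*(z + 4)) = z + 1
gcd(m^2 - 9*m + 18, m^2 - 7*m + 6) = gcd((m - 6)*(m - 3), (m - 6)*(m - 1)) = m - 6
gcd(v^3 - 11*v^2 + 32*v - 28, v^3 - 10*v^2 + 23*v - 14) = v^2 - 9*v + 14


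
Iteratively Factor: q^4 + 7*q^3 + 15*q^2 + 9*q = (q + 3)*(q^3 + 4*q^2 + 3*q) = (q + 3)^2*(q^2 + q) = q*(q + 3)^2*(q + 1)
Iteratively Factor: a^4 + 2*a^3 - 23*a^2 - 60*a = (a + 3)*(a^3 - a^2 - 20*a) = a*(a + 3)*(a^2 - a - 20) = a*(a + 3)*(a + 4)*(a - 5)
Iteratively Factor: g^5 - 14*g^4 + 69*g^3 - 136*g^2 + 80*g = (g - 1)*(g^4 - 13*g^3 + 56*g^2 - 80*g) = (g - 5)*(g - 1)*(g^3 - 8*g^2 + 16*g) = g*(g - 5)*(g - 1)*(g^2 - 8*g + 16) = g*(g - 5)*(g - 4)*(g - 1)*(g - 4)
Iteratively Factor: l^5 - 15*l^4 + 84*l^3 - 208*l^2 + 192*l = (l - 4)*(l^4 - 11*l^3 + 40*l^2 - 48*l) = (l - 4)*(l - 3)*(l^3 - 8*l^2 + 16*l) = l*(l - 4)*(l - 3)*(l^2 - 8*l + 16) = l*(l - 4)^2*(l - 3)*(l - 4)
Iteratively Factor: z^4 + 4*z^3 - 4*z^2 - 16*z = (z + 4)*(z^3 - 4*z) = z*(z + 4)*(z^2 - 4) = z*(z - 2)*(z + 4)*(z + 2)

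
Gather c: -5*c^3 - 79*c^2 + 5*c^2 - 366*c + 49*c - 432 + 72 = -5*c^3 - 74*c^2 - 317*c - 360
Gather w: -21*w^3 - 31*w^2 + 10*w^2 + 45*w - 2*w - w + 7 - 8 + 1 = -21*w^3 - 21*w^2 + 42*w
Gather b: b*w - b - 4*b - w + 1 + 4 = b*(w - 5) - w + 5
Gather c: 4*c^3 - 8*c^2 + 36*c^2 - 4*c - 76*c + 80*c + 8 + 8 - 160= 4*c^3 + 28*c^2 - 144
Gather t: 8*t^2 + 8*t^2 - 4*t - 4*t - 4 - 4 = 16*t^2 - 8*t - 8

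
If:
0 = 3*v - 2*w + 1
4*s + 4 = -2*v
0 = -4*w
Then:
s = -5/6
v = -1/3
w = 0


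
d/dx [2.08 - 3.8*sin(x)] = -3.8*cos(x)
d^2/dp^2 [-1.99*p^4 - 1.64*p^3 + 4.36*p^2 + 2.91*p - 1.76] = -23.88*p^2 - 9.84*p + 8.72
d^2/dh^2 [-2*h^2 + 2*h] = -4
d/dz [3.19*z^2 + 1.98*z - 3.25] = 6.38*z + 1.98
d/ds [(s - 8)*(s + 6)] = 2*s - 2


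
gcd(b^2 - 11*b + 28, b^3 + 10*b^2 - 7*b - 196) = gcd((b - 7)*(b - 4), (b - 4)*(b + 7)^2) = b - 4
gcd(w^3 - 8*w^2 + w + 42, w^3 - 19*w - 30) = w + 2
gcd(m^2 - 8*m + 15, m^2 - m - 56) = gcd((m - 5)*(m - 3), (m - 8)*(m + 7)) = 1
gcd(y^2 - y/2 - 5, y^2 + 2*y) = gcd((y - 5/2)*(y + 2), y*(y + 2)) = y + 2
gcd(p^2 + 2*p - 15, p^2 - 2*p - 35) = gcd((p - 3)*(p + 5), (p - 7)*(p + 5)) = p + 5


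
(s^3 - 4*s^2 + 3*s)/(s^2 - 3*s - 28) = s*(-s^2 + 4*s - 3)/(-s^2 + 3*s + 28)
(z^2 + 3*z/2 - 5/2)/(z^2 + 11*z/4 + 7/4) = 2*(2*z^2 + 3*z - 5)/(4*z^2 + 11*z + 7)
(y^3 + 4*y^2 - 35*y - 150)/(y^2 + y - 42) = (y^2 + 10*y + 25)/(y + 7)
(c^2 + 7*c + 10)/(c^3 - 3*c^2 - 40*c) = (c + 2)/(c*(c - 8))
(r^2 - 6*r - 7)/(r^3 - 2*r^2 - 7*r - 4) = (r - 7)/(r^2 - 3*r - 4)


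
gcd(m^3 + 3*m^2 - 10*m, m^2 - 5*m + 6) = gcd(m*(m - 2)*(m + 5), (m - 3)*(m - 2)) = m - 2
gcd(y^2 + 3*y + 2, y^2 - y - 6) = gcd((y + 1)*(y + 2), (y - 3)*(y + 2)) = y + 2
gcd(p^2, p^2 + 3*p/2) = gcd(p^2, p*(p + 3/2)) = p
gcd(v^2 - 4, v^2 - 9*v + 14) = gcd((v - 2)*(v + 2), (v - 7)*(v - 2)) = v - 2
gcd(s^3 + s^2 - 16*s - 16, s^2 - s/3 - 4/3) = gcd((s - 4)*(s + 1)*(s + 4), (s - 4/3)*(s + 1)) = s + 1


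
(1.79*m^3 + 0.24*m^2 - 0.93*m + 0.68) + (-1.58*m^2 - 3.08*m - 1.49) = 1.79*m^3 - 1.34*m^2 - 4.01*m - 0.81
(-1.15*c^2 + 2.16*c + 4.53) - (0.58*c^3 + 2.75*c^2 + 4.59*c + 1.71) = -0.58*c^3 - 3.9*c^2 - 2.43*c + 2.82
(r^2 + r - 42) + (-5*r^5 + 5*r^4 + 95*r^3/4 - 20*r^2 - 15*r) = -5*r^5 + 5*r^4 + 95*r^3/4 - 19*r^2 - 14*r - 42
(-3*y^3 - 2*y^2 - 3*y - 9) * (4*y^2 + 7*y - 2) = -12*y^5 - 29*y^4 - 20*y^3 - 53*y^2 - 57*y + 18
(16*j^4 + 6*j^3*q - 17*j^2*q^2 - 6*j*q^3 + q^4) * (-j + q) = -16*j^5 + 10*j^4*q + 23*j^3*q^2 - 11*j^2*q^3 - 7*j*q^4 + q^5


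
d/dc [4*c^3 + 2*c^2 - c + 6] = 12*c^2 + 4*c - 1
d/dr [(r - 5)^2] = 2*r - 10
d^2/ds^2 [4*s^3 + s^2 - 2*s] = 24*s + 2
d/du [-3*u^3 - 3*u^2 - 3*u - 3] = -9*u^2 - 6*u - 3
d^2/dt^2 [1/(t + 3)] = 2/(t + 3)^3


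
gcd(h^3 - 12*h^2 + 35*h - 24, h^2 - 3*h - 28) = 1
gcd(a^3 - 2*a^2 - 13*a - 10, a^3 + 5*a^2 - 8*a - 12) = a + 1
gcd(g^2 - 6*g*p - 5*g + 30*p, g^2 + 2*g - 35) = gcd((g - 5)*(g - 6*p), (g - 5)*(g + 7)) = g - 5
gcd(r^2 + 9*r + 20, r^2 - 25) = r + 5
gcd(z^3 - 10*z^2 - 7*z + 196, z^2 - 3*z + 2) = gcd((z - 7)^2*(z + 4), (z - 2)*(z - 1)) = 1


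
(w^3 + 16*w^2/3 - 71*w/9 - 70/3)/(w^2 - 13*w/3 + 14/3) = (w^2 + 23*w/3 + 10)/(w - 2)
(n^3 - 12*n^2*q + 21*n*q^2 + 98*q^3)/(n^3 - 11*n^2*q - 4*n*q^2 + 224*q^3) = (-n^2 + 5*n*q + 14*q^2)/(-n^2 + 4*n*q + 32*q^2)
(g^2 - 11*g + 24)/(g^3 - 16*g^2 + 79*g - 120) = 1/(g - 5)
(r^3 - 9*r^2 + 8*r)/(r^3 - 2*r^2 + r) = (r - 8)/(r - 1)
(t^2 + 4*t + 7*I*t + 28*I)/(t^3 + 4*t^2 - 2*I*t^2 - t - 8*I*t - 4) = (t + 7*I)/(t^2 - 2*I*t - 1)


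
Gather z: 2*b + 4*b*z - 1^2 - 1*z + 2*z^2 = 2*b + 2*z^2 + z*(4*b - 1) - 1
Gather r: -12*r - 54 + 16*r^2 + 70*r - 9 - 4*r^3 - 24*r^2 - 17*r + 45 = -4*r^3 - 8*r^2 + 41*r - 18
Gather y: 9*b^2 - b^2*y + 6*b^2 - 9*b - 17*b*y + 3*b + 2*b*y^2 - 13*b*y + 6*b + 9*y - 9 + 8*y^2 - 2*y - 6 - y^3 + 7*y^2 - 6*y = 15*b^2 - y^3 + y^2*(2*b + 15) + y*(-b^2 - 30*b + 1) - 15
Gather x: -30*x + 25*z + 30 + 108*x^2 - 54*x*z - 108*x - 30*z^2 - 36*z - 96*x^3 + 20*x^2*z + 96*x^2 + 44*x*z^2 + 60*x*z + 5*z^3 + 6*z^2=-96*x^3 + x^2*(20*z + 204) + x*(44*z^2 + 6*z - 138) + 5*z^3 - 24*z^2 - 11*z + 30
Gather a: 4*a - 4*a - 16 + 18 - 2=0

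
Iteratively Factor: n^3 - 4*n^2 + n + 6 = (n - 2)*(n^2 - 2*n - 3) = (n - 3)*(n - 2)*(n + 1)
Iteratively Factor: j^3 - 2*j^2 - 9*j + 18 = (j + 3)*(j^2 - 5*j + 6) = (j - 3)*(j + 3)*(j - 2)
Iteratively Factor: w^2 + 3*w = (w + 3)*(w)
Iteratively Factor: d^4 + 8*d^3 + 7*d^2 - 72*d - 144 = (d - 3)*(d^3 + 11*d^2 + 40*d + 48) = (d - 3)*(d + 4)*(d^2 + 7*d + 12) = (d - 3)*(d + 3)*(d + 4)*(d + 4)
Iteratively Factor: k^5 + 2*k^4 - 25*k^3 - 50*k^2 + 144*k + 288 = (k - 3)*(k^4 + 5*k^3 - 10*k^2 - 80*k - 96) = (k - 3)*(k + 4)*(k^3 + k^2 - 14*k - 24) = (k - 3)*(k + 3)*(k + 4)*(k^2 - 2*k - 8) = (k - 3)*(k + 2)*(k + 3)*(k + 4)*(k - 4)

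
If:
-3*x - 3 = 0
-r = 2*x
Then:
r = 2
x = -1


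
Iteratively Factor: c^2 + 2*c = (c + 2)*(c)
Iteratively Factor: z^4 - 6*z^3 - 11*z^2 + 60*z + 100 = (z - 5)*(z^3 - z^2 - 16*z - 20) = (z - 5)*(z + 2)*(z^2 - 3*z - 10) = (z - 5)^2*(z + 2)*(z + 2)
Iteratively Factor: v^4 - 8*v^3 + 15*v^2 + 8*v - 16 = (v - 4)*(v^3 - 4*v^2 - v + 4) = (v - 4)*(v - 1)*(v^2 - 3*v - 4) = (v - 4)^2*(v - 1)*(v + 1)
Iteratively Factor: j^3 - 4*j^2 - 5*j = (j - 5)*(j^2 + j) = j*(j - 5)*(j + 1)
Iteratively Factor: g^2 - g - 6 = (g + 2)*(g - 3)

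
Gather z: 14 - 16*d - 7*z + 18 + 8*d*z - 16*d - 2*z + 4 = -32*d + z*(8*d - 9) + 36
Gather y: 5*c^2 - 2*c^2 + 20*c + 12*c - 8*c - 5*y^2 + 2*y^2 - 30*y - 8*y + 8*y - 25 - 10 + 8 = 3*c^2 + 24*c - 3*y^2 - 30*y - 27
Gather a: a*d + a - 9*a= a*(d - 8)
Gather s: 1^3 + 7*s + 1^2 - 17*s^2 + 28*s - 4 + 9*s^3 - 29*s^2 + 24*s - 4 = 9*s^3 - 46*s^2 + 59*s - 6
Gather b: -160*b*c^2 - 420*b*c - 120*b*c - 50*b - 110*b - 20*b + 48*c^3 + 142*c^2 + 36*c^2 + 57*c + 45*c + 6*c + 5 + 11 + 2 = b*(-160*c^2 - 540*c - 180) + 48*c^3 + 178*c^2 + 108*c + 18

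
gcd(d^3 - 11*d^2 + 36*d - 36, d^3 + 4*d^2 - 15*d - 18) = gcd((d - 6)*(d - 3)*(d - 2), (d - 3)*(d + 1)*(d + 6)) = d - 3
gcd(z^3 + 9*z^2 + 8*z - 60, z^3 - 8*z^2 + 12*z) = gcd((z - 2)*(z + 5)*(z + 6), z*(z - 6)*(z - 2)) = z - 2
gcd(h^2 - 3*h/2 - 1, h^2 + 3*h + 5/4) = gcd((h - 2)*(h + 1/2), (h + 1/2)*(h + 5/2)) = h + 1/2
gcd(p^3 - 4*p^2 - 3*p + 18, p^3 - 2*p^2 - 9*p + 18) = p - 3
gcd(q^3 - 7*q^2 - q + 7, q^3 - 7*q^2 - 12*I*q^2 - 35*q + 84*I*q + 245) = q - 7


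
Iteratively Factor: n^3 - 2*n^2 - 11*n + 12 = (n - 1)*(n^2 - n - 12) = (n - 4)*(n - 1)*(n + 3)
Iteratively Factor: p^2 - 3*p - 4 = (p - 4)*(p + 1)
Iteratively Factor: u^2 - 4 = (u + 2)*(u - 2)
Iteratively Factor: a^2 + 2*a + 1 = (a + 1)*(a + 1)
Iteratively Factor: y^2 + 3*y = (y + 3)*(y)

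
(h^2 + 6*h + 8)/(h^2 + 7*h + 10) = (h + 4)/(h + 5)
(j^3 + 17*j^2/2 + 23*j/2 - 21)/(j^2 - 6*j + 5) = (j^2 + 19*j/2 + 21)/(j - 5)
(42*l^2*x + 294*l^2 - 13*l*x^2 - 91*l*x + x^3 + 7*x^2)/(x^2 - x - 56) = (42*l^2 - 13*l*x + x^2)/(x - 8)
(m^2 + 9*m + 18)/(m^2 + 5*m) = (m^2 + 9*m + 18)/(m*(m + 5))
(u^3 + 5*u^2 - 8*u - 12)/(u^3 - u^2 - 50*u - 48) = (u - 2)/(u - 8)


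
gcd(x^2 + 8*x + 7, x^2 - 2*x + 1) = 1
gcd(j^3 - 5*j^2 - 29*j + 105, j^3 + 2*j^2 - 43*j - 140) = j^2 - 2*j - 35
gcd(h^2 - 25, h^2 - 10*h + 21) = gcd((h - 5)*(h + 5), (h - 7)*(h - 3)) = 1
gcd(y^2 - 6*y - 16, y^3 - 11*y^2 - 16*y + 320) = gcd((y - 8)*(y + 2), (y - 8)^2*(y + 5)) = y - 8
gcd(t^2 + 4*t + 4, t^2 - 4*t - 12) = t + 2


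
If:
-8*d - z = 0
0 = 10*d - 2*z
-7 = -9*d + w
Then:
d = 0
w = -7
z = 0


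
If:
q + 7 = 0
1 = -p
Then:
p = -1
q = -7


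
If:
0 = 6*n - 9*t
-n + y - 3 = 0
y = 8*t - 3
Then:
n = 18/13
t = 12/13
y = 57/13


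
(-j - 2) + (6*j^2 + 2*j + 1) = 6*j^2 + j - 1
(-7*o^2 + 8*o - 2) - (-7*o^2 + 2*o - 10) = 6*o + 8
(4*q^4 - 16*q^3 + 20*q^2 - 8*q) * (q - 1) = 4*q^5 - 20*q^4 + 36*q^3 - 28*q^2 + 8*q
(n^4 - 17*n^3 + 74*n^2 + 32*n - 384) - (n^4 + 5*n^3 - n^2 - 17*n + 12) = -22*n^3 + 75*n^2 + 49*n - 396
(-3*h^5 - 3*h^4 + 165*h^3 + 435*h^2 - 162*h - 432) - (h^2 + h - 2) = -3*h^5 - 3*h^4 + 165*h^3 + 434*h^2 - 163*h - 430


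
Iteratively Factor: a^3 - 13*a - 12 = (a + 3)*(a^2 - 3*a - 4) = (a + 1)*(a + 3)*(a - 4)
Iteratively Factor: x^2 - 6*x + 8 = (x - 4)*(x - 2)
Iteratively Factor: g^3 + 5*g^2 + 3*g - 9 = (g + 3)*(g^2 + 2*g - 3) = (g - 1)*(g + 3)*(g + 3)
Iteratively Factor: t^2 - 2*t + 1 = (t - 1)*(t - 1)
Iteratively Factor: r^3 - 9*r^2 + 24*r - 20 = (r - 2)*(r^2 - 7*r + 10) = (r - 5)*(r - 2)*(r - 2)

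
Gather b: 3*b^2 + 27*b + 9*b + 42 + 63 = 3*b^2 + 36*b + 105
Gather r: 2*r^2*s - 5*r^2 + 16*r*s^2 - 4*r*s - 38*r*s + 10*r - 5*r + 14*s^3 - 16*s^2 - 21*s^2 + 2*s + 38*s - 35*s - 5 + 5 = r^2*(2*s - 5) + r*(16*s^2 - 42*s + 5) + 14*s^3 - 37*s^2 + 5*s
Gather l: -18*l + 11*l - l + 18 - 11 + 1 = 8 - 8*l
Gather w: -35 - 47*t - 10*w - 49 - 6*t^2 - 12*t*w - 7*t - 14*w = -6*t^2 - 54*t + w*(-12*t - 24) - 84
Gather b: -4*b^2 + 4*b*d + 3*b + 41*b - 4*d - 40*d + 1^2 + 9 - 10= -4*b^2 + b*(4*d + 44) - 44*d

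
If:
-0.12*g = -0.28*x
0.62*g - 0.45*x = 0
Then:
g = 0.00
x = 0.00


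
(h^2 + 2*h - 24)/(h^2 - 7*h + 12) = (h + 6)/(h - 3)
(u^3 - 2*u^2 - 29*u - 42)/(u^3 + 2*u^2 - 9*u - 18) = (u - 7)/(u - 3)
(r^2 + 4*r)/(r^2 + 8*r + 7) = r*(r + 4)/(r^2 + 8*r + 7)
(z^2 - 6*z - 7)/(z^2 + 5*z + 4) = (z - 7)/(z + 4)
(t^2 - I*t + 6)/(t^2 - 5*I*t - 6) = (t + 2*I)/(t - 2*I)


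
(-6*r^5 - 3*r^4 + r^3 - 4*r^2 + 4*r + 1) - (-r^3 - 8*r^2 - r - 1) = -6*r^5 - 3*r^4 + 2*r^3 + 4*r^2 + 5*r + 2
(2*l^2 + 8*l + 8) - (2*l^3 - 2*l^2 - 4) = -2*l^3 + 4*l^2 + 8*l + 12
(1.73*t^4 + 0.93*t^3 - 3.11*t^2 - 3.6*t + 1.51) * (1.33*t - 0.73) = 2.3009*t^5 - 0.0259999999999998*t^4 - 4.8152*t^3 - 2.5177*t^2 + 4.6363*t - 1.1023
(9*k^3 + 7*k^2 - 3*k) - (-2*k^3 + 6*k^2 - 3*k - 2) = 11*k^3 + k^2 + 2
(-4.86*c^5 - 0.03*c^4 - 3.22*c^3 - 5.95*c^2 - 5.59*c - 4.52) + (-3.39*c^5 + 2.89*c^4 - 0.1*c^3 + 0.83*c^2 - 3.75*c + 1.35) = -8.25*c^5 + 2.86*c^4 - 3.32*c^3 - 5.12*c^2 - 9.34*c - 3.17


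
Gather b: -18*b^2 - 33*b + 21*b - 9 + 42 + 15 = -18*b^2 - 12*b + 48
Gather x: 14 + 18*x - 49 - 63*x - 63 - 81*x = -126*x - 98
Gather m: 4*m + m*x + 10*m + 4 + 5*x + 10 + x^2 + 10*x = m*(x + 14) + x^2 + 15*x + 14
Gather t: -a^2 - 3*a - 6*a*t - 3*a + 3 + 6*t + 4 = -a^2 - 6*a + t*(6 - 6*a) + 7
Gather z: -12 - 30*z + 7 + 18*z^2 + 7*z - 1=18*z^2 - 23*z - 6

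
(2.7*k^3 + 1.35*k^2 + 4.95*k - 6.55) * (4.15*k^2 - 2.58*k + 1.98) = 11.205*k^5 - 1.3635*k^4 + 22.4055*k^3 - 37.2805*k^2 + 26.7*k - 12.969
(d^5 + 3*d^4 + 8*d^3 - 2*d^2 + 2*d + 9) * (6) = 6*d^5 + 18*d^4 + 48*d^3 - 12*d^2 + 12*d + 54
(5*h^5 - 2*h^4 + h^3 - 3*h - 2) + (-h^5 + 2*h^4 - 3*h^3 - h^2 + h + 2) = 4*h^5 - 2*h^3 - h^2 - 2*h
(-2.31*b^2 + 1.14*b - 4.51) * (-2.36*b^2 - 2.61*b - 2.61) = 5.4516*b^4 + 3.3387*b^3 + 13.6973*b^2 + 8.7957*b + 11.7711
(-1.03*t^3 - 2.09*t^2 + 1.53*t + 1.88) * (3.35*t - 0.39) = -3.4505*t^4 - 6.5998*t^3 + 5.9406*t^2 + 5.7013*t - 0.7332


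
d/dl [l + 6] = 1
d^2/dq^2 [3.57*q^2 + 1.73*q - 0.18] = 7.14000000000000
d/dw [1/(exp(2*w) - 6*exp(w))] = 2*(3 - exp(w))*exp(-w)/(exp(w) - 6)^2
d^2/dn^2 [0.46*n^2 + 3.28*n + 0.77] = 0.920000000000000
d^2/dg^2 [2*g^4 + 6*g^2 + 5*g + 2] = 24*g^2 + 12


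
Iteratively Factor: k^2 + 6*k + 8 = (k + 2)*(k + 4)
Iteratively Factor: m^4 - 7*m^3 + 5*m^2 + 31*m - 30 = (m - 3)*(m^3 - 4*m^2 - 7*m + 10) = (m - 5)*(m - 3)*(m^2 + m - 2) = (m - 5)*(m - 3)*(m - 1)*(m + 2)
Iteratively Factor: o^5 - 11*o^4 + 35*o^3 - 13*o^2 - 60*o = (o - 5)*(o^4 - 6*o^3 + 5*o^2 + 12*o) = (o - 5)*(o - 3)*(o^3 - 3*o^2 - 4*o) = o*(o - 5)*(o - 3)*(o^2 - 3*o - 4) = o*(o - 5)*(o - 4)*(o - 3)*(o + 1)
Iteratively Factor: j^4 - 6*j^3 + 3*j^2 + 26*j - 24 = (j - 4)*(j^3 - 2*j^2 - 5*j + 6) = (j - 4)*(j - 3)*(j^2 + j - 2) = (j - 4)*(j - 3)*(j - 1)*(j + 2)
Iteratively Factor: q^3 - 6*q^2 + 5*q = (q - 5)*(q^2 - q) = (q - 5)*(q - 1)*(q)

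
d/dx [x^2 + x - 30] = 2*x + 1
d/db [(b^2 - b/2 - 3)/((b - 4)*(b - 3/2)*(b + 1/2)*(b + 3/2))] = 8*(-4*b^3 + 22*b^2 - 40*b + 19)/(16*b^6 - 160*b^5 + 504*b^4 - 424*b^3 - 311*b^2 + 312*b + 144)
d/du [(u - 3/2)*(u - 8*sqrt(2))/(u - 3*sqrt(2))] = (u^2 - 6*sqrt(2)*u - 15*sqrt(2)/2 + 48)/(u^2 - 6*sqrt(2)*u + 18)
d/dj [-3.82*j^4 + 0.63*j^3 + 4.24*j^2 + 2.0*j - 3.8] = -15.28*j^3 + 1.89*j^2 + 8.48*j + 2.0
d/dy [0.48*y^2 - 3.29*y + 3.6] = 0.96*y - 3.29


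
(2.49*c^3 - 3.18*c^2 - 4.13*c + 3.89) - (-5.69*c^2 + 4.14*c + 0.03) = 2.49*c^3 + 2.51*c^2 - 8.27*c + 3.86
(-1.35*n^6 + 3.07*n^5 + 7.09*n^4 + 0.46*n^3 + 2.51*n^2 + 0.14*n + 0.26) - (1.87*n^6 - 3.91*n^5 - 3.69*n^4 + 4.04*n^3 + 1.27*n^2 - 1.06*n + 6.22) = -3.22*n^6 + 6.98*n^5 + 10.78*n^4 - 3.58*n^3 + 1.24*n^2 + 1.2*n - 5.96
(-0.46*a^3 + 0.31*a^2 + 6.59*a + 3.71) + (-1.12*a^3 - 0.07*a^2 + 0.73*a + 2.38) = -1.58*a^3 + 0.24*a^2 + 7.32*a + 6.09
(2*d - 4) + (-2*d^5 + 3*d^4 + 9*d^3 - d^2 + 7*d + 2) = -2*d^5 + 3*d^4 + 9*d^3 - d^2 + 9*d - 2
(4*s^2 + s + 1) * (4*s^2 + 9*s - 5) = 16*s^4 + 40*s^3 - 7*s^2 + 4*s - 5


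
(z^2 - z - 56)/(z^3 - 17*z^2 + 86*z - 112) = (z + 7)/(z^2 - 9*z + 14)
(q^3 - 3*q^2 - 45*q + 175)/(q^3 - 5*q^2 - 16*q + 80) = (q^2 + 2*q - 35)/(q^2 - 16)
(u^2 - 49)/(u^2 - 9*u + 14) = (u + 7)/(u - 2)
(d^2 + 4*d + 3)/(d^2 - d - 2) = (d + 3)/(d - 2)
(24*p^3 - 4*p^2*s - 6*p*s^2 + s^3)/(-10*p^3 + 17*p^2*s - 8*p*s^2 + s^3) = (-12*p^2 - 4*p*s + s^2)/(5*p^2 - 6*p*s + s^2)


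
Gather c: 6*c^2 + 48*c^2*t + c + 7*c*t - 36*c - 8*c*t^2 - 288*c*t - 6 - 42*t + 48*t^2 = c^2*(48*t + 6) + c*(-8*t^2 - 281*t - 35) + 48*t^2 - 42*t - 6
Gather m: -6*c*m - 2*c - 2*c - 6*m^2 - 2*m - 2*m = -4*c - 6*m^2 + m*(-6*c - 4)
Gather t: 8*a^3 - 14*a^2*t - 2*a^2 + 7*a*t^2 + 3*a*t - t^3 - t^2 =8*a^3 - 2*a^2 - t^3 + t^2*(7*a - 1) + t*(-14*a^2 + 3*a)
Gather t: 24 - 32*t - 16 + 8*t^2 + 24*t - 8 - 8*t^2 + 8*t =0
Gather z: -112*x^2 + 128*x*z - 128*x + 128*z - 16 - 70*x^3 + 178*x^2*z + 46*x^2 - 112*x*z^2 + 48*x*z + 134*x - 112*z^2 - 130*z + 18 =-70*x^3 - 66*x^2 + 6*x + z^2*(-112*x - 112) + z*(178*x^2 + 176*x - 2) + 2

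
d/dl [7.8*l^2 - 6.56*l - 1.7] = 15.6*l - 6.56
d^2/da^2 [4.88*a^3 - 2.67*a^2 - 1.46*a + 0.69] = 29.28*a - 5.34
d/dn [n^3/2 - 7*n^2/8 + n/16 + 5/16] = 3*n^2/2 - 7*n/4 + 1/16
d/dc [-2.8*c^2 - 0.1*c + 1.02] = -5.6*c - 0.1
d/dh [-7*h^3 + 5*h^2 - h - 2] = -21*h^2 + 10*h - 1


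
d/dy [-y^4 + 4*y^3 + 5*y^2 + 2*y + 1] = -4*y^3 + 12*y^2 + 10*y + 2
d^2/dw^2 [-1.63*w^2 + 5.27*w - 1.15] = -3.26000000000000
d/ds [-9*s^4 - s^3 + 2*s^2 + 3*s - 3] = -36*s^3 - 3*s^2 + 4*s + 3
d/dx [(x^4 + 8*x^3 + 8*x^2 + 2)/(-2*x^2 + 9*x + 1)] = (-4*x^5 + 11*x^4 + 148*x^3 + 96*x^2 + 24*x - 18)/(4*x^4 - 36*x^3 + 77*x^2 + 18*x + 1)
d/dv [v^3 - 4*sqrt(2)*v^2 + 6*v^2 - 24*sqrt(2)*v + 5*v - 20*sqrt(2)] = 3*v^2 - 8*sqrt(2)*v + 12*v - 24*sqrt(2) + 5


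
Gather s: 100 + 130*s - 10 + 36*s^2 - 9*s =36*s^2 + 121*s + 90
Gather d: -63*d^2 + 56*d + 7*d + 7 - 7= -63*d^2 + 63*d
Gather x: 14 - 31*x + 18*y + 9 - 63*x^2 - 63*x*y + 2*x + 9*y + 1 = -63*x^2 + x*(-63*y - 29) + 27*y + 24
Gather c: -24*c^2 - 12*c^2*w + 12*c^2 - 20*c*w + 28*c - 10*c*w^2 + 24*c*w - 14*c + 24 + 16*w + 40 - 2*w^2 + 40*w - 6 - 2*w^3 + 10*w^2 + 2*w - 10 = c^2*(-12*w - 12) + c*(-10*w^2 + 4*w + 14) - 2*w^3 + 8*w^2 + 58*w + 48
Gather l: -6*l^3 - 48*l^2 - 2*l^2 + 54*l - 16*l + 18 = -6*l^3 - 50*l^2 + 38*l + 18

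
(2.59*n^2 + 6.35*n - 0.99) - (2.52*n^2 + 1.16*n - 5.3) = 0.0699999999999998*n^2 + 5.19*n + 4.31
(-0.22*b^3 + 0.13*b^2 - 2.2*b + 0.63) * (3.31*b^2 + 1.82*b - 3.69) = -0.7282*b^5 + 0.0299*b^4 - 6.2336*b^3 - 2.3984*b^2 + 9.2646*b - 2.3247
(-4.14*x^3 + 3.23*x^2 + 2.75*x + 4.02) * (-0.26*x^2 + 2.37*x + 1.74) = 1.0764*x^5 - 10.6516*x^4 - 0.2635*x^3 + 11.0925*x^2 + 14.3124*x + 6.9948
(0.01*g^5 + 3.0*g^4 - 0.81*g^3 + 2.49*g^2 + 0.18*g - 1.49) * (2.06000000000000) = 0.0206*g^5 + 6.18*g^4 - 1.6686*g^3 + 5.1294*g^2 + 0.3708*g - 3.0694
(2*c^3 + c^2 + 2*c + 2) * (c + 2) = 2*c^4 + 5*c^3 + 4*c^2 + 6*c + 4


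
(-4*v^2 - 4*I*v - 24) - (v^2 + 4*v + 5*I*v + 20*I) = -5*v^2 - 4*v - 9*I*v - 24 - 20*I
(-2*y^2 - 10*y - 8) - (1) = -2*y^2 - 10*y - 9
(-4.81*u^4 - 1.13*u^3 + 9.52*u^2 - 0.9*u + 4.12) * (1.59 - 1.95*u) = 9.3795*u^5 - 5.4444*u^4 - 20.3607*u^3 + 16.8918*u^2 - 9.465*u + 6.5508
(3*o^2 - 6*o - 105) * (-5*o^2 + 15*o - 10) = -15*o^4 + 75*o^3 + 405*o^2 - 1515*o + 1050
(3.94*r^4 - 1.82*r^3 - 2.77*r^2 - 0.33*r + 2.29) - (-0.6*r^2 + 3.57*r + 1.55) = 3.94*r^4 - 1.82*r^3 - 2.17*r^2 - 3.9*r + 0.74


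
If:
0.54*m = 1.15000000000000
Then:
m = 2.13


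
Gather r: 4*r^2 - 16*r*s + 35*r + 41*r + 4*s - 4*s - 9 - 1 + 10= 4*r^2 + r*(76 - 16*s)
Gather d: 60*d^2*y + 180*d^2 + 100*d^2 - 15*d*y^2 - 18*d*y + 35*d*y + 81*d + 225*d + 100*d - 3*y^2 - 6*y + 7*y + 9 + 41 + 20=d^2*(60*y + 280) + d*(-15*y^2 + 17*y + 406) - 3*y^2 + y + 70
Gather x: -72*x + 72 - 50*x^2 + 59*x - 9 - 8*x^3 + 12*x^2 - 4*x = -8*x^3 - 38*x^2 - 17*x + 63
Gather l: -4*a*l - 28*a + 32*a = -4*a*l + 4*a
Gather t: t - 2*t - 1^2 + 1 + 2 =2 - t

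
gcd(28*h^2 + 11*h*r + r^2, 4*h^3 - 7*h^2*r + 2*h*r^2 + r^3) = 4*h + r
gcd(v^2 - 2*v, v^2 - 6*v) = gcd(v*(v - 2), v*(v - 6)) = v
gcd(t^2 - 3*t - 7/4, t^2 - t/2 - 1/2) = t + 1/2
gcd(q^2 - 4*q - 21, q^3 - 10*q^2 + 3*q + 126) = q^2 - 4*q - 21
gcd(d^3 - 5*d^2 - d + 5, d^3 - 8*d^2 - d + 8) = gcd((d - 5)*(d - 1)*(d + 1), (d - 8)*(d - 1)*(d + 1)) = d^2 - 1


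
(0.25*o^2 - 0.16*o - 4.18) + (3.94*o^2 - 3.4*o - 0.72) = 4.19*o^2 - 3.56*o - 4.9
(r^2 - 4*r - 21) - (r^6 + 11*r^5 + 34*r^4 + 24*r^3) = -r^6 - 11*r^5 - 34*r^4 - 24*r^3 + r^2 - 4*r - 21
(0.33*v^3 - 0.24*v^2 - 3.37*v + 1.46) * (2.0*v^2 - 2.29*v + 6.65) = 0.66*v^5 - 1.2357*v^4 - 3.9959*v^3 + 9.0413*v^2 - 25.7539*v + 9.709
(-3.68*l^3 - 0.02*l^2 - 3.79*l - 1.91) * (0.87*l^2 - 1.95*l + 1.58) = -3.2016*l^5 + 7.1586*l^4 - 9.0727*l^3 + 5.6972*l^2 - 2.2637*l - 3.0178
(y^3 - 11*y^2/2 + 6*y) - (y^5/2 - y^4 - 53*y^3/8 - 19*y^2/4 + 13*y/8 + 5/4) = -y^5/2 + y^4 + 61*y^3/8 - 3*y^2/4 + 35*y/8 - 5/4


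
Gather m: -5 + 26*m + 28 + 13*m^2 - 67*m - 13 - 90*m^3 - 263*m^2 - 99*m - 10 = -90*m^3 - 250*m^2 - 140*m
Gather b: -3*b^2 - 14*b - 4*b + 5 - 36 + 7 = -3*b^2 - 18*b - 24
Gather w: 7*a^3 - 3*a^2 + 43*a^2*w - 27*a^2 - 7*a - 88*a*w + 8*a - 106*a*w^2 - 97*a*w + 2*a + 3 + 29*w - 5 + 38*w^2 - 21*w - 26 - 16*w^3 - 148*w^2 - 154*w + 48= 7*a^3 - 30*a^2 + 3*a - 16*w^3 + w^2*(-106*a - 110) + w*(43*a^2 - 185*a - 146) + 20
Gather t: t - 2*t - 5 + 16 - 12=-t - 1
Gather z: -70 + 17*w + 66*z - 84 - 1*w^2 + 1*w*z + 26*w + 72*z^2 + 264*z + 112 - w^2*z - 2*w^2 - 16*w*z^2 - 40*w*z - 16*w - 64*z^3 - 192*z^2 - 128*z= -3*w^2 + 27*w - 64*z^3 + z^2*(-16*w - 120) + z*(-w^2 - 39*w + 202) - 42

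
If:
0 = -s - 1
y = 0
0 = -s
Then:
No Solution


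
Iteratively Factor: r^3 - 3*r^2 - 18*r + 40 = (r - 5)*(r^2 + 2*r - 8) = (r - 5)*(r - 2)*(r + 4)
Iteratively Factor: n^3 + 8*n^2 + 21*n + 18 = (n + 3)*(n^2 + 5*n + 6) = (n + 3)^2*(n + 2)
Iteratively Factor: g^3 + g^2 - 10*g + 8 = (g + 4)*(g^2 - 3*g + 2) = (g - 1)*(g + 4)*(g - 2)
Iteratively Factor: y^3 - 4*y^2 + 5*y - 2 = (y - 1)*(y^2 - 3*y + 2) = (y - 2)*(y - 1)*(y - 1)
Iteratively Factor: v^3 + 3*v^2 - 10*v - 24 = (v + 2)*(v^2 + v - 12) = (v + 2)*(v + 4)*(v - 3)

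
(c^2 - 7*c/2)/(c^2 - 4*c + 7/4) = 2*c/(2*c - 1)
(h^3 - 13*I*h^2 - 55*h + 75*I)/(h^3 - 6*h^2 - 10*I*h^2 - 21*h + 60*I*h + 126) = (h^2 - 10*I*h - 25)/(h^2 - h*(6 + 7*I) + 42*I)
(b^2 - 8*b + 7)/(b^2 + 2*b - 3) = (b - 7)/(b + 3)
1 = 1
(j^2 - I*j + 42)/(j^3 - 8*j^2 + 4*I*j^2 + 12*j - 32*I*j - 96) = (j - 7*I)/(j^2 - 2*j*(4 + I) + 16*I)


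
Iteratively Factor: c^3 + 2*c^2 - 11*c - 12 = (c + 1)*(c^2 + c - 12) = (c + 1)*(c + 4)*(c - 3)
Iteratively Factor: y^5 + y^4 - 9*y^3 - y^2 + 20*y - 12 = (y - 1)*(y^4 + 2*y^3 - 7*y^2 - 8*y + 12) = (y - 1)*(y + 3)*(y^3 - y^2 - 4*y + 4) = (y - 2)*(y - 1)*(y + 3)*(y^2 + y - 2) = (y - 2)*(y - 1)^2*(y + 3)*(y + 2)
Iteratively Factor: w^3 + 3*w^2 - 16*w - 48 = (w - 4)*(w^2 + 7*w + 12) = (w - 4)*(w + 4)*(w + 3)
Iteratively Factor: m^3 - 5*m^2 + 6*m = (m)*(m^2 - 5*m + 6) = m*(m - 2)*(m - 3)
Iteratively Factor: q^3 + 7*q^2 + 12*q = (q + 4)*(q^2 + 3*q) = (q + 3)*(q + 4)*(q)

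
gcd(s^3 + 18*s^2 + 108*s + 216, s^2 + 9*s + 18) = s + 6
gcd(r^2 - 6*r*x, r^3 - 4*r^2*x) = r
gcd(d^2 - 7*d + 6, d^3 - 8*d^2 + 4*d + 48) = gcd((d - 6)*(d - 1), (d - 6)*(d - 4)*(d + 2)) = d - 6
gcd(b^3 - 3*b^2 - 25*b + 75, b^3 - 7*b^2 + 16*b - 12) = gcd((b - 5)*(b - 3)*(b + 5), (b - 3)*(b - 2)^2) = b - 3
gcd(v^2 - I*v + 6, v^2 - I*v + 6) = v^2 - I*v + 6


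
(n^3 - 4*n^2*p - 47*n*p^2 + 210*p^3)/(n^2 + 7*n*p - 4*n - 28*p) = (n^2 - 11*n*p + 30*p^2)/(n - 4)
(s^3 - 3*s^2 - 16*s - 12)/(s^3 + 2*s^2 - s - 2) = (s - 6)/(s - 1)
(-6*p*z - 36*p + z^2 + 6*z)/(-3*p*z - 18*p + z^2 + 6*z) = (-6*p + z)/(-3*p + z)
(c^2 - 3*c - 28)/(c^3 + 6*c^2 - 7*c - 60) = (c - 7)/(c^2 + 2*c - 15)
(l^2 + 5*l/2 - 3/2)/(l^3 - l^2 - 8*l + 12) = (l - 1/2)/(l^2 - 4*l + 4)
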